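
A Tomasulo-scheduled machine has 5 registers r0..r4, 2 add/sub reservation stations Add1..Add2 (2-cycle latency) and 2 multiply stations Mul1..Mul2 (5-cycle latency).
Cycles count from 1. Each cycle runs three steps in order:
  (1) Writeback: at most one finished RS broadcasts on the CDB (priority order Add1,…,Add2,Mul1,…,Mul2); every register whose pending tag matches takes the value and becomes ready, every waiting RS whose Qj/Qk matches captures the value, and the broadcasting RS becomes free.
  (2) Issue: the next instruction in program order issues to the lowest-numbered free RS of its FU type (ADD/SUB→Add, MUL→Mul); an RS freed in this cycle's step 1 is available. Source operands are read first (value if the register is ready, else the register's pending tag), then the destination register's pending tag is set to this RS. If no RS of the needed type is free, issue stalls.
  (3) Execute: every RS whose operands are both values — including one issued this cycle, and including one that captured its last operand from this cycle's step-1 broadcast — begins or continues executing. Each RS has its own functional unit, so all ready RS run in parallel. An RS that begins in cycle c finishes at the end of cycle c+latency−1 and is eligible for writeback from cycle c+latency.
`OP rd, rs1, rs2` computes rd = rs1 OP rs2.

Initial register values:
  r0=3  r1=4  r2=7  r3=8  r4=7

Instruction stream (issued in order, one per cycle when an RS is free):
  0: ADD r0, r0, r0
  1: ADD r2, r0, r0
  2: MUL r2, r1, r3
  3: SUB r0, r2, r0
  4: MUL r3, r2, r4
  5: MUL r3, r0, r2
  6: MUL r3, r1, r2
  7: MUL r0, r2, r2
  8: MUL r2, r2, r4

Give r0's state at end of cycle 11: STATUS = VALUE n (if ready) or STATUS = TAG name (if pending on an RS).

  c1: issue ADD r0<-Add1  regs: r0:Add1,r1:4,r2:7,r3:8,r4:7
  c2: issue ADD r2<-Add2  regs: r0:Add1,r1:4,r2:Add2,r3:8,r4:7
  c3: CDB Add1=6; issue MUL r2<-Mul1  regs: r0:6,r1:4,r2:Mul1,r3:8,r4:7
  c4: issue SUB r0<-Add1  regs: r0:Add1,r1:4,r2:Mul1,r3:8,r4:7
  c5: CDB Add2=12; issue MUL r3<-Mul2  regs: r0:Add1,r1:4,r2:Mul1,r3:Mul2,r4:7
  c6: stall  regs: r0:Add1,r1:4,r2:Mul1,r3:Mul2,r4:7
  c7: stall  regs: r0:Add1,r1:4,r2:Mul1,r3:Mul2,r4:7
  c8: CDB Mul1=32; issue MUL r3<-Mul1  regs: r0:Add1,r1:4,r2:32,r3:Mul1,r4:7
  c9: stall  regs: r0:Add1,r1:4,r2:32,r3:Mul1,r4:7
  c10: CDB Add1=26; stall  regs: r0:26,r1:4,r2:32,r3:Mul1,r4:7
  c11: stall  regs: r0:26,r1:4,r2:32,r3:Mul1,r4:7

STATUS = VALUE 26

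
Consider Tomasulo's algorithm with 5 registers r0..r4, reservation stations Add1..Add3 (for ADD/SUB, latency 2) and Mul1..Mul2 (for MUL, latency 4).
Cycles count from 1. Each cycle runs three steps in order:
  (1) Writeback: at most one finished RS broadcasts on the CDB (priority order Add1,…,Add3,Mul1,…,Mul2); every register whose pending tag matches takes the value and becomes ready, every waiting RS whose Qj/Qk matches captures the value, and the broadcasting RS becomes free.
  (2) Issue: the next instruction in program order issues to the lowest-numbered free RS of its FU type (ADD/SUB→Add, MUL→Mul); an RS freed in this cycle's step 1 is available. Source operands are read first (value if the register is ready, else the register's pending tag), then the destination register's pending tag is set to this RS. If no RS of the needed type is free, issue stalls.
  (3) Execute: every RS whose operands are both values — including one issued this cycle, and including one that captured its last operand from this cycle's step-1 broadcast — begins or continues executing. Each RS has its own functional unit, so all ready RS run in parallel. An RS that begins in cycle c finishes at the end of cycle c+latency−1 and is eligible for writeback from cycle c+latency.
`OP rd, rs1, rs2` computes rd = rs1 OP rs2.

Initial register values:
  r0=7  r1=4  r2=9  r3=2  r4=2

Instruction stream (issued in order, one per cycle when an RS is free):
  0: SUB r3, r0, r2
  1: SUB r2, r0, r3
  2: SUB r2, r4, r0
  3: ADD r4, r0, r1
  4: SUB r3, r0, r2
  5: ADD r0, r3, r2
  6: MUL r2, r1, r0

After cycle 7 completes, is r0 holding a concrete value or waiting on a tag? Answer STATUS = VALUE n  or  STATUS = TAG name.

cycle 1: issue SUB r3<-Add1 // r0:7,r1:4,r2:9,r3:Add1,r4:2
cycle 2: issue SUB r2<-Add2 // r0:7,r1:4,r2:Add2,r3:Add1,r4:2
cycle 3: CDB Add1=-2; issue SUB r2<-Add1 // r0:7,r1:4,r2:Add1,r3:-2,r4:2
cycle 4: issue ADD r4<-Add3 // r0:7,r1:4,r2:Add1,r3:-2,r4:Add3
cycle 5: CDB Add1=-5; issue SUB r3<-Add1 // r0:7,r1:4,r2:-5,r3:Add1,r4:Add3
cycle 6: CDB Add2=9; issue ADD r0<-Add2 // r0:Add2,r1:4,r2:-5,r3:Add1,r4:Add3
cycle 7: CDB Add1=12; issue MUL r2<-Mul1 // r0:Add2,r1:4,r2:Mul1,r3:12,r4:Add3

STATUS = TAG Add2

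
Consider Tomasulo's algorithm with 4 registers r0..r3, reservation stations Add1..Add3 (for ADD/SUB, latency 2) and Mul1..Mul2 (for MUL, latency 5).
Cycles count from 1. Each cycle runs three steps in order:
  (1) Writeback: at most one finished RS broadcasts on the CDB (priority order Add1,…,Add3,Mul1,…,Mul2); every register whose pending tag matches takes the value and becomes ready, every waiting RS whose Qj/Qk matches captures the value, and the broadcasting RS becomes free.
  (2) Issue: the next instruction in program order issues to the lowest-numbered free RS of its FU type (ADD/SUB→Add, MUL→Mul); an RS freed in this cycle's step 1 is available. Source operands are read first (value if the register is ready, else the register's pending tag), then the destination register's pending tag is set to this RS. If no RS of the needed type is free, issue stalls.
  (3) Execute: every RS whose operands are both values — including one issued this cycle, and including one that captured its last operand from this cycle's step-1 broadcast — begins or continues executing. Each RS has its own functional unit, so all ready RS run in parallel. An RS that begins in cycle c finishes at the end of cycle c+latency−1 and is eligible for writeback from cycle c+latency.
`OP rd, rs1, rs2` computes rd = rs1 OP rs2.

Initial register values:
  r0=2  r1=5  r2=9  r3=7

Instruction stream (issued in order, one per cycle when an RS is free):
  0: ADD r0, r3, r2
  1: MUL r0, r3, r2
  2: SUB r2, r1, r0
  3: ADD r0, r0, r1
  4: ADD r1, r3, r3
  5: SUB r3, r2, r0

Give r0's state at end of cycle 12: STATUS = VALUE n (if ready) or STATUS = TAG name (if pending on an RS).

STATUS = VALUE 68

cycle 1: issue ADD r0<-Add1 // r0:Add1,r1:5,r2:9,r3:7
cycle 2: issue MUL r0<-Mul1 // r0:Mul1,r1:5,r2:9,r3:7
cycle 3: CDB Add1=16; issue SUB r2<-Add1 // r0:Mul1,r1:5,r2:Add1,r3:7
cycle 4: issue ADD r0<-Add2 // r0:Add2,r1:5,r2:Add1,r3:7
cycle 5: issue ADD r1<-Add3 // r0:Add2,r1:Add3,r2:Add1,r3:7
cycle 6: stall // r0:Add2,r1:Add3,r2:Add1,r3:7
cycle 7: CDB Add3=14; issue SUB r3<-Add3 // r0:Add2,r1:14,r2:Add1,r3:Add3
cycle 8: CDB Mul1=63 // r0:Add2,r1:14,r2:Add1,r3:Add3
cycle 9: - // r0:Add2,r1:14,r2:Add1,r3:Add3
cycle 10: CDB Add1=-58 // r0:Add2,r1:14,r2:-58,r3:Add3
cycle 11: CDB Add2=68 // r0:68,r1:14,r2:-58,r3:Add3
cycle 12: - // r0:68,r1:14,r2:-58,r3:Add3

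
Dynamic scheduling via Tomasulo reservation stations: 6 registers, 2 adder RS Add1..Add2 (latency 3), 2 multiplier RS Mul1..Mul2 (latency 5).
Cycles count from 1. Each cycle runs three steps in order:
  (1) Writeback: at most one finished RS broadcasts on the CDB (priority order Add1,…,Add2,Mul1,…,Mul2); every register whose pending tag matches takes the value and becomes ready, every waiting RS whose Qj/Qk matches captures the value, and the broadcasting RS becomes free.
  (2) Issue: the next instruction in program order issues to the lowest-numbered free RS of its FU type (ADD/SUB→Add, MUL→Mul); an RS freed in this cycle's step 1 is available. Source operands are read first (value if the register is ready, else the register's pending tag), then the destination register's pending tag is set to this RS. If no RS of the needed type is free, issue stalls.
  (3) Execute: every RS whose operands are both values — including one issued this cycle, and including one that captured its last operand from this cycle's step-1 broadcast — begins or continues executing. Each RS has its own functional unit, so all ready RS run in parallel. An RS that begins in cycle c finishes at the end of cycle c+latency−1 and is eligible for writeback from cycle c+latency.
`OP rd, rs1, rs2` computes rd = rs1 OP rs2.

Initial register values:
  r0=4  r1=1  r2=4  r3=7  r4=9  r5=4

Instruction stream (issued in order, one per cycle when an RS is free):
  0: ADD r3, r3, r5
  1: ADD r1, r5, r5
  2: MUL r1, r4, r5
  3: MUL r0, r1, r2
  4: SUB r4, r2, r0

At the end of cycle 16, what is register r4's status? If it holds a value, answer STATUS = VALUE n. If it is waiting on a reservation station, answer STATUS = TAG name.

STATUS = VALUE -140

cycle 1: issue ADD r3<-Add1 // r0:4,r1:1,r2:4,r3:Add1,r4:9,r5:4
cycle 2: issue ADD r1<-Add2 // r0:4,r1:Add2,r2:4,r3:Add1,r4:9,r5:4
cycle 3: issue MUL r1<-Mul1 // r0:4,r1:Mul1,r2:4,r3:Add1,r4:9,r5:4
cycle 4: CDB Add1=11; issue MUL r0<-Mul2 // r0:Mul2,r1:Mul1,r2:4,r3:11,r4:9,r5:4
cycle 5: CDB Add2=8; issue SUB r4<-Add1 // r0:Mul2,r1:Mul1,r2:4,r3:11,r4:Add1,r5:4
cycle 6: - // r0:Mul2,r1:Mul1,r2:4,r3:11,r4:Add1,r5:4
cycle 7: - // r0:Mul2,r1:Mul1,r2:4,r3:11,r4:Add1,r5:4
cycle 8: CDB Mul1=36 // r0:Mul2,r1:36,r2:4,r3:11,r4:Add1,r5:4
cycle 9: - // r0:Mul2,r1:36,r2:4,r3:11,r4:Add1,r5:4
cycle 10: - // r0:Mul2,r1:36,r2:4,r3:11,r4:Add1,r5:4
cycle 11: - // r0:Mul2,r1:36,r2:4,r3:11,r4:Add1,r5:4
cycle 12: - // r0:Mul2,r1:36,r2:4,r3:11,r4:Add1,r5:4
cycle 13: CDB Mul2=144 // r0:144,r1:36,r2:4,r3:11,r4:Add1,r5:4
cycle 14: - // r0:144,r1:36,r2:4,r3:11,r4:Add1,r5:4
cycle 15: - // r0:144,r1:36,r2:4,r3:11,r4:Add1,r5:4
cycle 16: CDB Add1=-140 // r0:144,r1:36,r2:4,r3:11,r4:-140,r5:4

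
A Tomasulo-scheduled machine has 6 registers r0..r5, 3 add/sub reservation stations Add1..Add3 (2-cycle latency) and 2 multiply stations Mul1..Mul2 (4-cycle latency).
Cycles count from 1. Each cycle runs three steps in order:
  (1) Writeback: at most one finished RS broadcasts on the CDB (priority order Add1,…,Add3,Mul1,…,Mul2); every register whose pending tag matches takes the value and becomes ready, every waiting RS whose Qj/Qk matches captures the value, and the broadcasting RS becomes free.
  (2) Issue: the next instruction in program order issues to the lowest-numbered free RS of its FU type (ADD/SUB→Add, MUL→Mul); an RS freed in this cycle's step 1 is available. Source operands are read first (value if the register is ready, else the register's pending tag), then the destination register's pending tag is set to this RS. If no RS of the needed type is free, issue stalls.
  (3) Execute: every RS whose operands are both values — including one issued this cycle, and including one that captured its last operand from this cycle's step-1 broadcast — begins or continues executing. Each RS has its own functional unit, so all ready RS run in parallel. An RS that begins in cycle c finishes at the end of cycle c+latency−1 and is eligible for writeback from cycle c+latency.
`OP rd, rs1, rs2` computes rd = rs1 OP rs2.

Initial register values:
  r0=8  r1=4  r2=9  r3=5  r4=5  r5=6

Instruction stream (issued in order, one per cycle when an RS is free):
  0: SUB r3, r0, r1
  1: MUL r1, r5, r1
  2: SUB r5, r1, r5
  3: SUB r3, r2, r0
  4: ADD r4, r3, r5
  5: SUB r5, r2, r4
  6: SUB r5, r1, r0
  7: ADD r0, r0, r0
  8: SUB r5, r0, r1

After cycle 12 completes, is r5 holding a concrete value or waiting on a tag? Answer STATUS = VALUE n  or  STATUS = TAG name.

  c1: issue SUB r3<-Add1  regs: r0:8,r1:4,r2:9,r3:Add1,r4:5,r5:6
  c2: issue MUL r1<-Mul1  regs: r0:8,r1:Mul1,r2:9,r3:Add1,r4:5,r5:6
  c3: CDB Add1=4; issue SUB r5<-Add1  regs: r0:8,r1:Mul1,r2:9,r3:4,r4:5,r5:Add1
  c4: issue SUB r3<-Add2  regs: r0:8,r1:Mul1,r2:9,r3:Add2,r4:5,r5:Add1
  c5: issue ADD r4<-Add3  regs: r0:8,r1:Mul1,r2:9,r3:Add2,r4:Add3,r5:Add1
  c6: CDB Add2=1; issue SUB r5<-Add2  regs: r0:8,r1:Mul1,r2:9,r3:1,r4:Add3,r5:Add2
  c7: CDB Mul1=24; stall  regs: r0:8,r1:24,r2:9,r3:1,r4:Add3,r5:Add2
  c8: stall  regs: r0:8,r1:24,r2:9,r3:1,r4:Add3,r5:Add2
  c9: CDB Add1=18; issue SUB r5<-Add1  regs: r0:8,r1:24,r2:9,r3:1,r4:Add3,r5:Add1
  c10: stall  regs: r0:8,r1:24,r2:9,r3:1,r4:Add3,r5:Add1
  c11: CDB Add1=16; issue ADD r0<-Add1  regs: r0:Add1,r1:24,r2:9,r3:1,r4:Add3,r5:16
  c12: CDB Add3=19; issue SUB r5<-Add3  regs: r0:Add1,r1:24,r2:9,r3:1,r4:19,r5:Add3

STATUS = TAG Add3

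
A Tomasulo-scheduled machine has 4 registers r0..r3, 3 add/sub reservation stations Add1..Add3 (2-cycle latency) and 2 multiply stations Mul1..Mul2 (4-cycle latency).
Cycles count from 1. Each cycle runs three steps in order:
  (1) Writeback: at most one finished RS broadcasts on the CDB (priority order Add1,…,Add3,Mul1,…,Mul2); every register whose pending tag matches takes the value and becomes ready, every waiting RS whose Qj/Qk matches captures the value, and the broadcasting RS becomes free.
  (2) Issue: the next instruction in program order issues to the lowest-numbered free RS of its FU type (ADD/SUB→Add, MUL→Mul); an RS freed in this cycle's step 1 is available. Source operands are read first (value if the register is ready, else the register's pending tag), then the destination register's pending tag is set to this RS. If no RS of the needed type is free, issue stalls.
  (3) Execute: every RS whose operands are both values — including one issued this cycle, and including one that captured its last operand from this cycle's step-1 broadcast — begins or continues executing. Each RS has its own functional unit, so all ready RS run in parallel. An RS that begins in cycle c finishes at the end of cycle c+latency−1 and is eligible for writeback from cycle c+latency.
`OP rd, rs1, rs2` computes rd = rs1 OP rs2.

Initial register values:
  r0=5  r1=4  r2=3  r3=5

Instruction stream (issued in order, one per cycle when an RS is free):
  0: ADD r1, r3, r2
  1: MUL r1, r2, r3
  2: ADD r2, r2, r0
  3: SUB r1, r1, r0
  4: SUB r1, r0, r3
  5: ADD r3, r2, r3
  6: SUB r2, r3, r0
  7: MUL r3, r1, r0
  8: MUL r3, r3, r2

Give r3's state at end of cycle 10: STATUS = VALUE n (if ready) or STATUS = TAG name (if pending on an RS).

  c1: issue ADD r1<-Add1  regs: r0:5,r1:Add1,r2:3,r3:5
  c2: issue MUL r1<-Mul1  regs: r0:5,r1:Mul1,r2:3,r3:5
  c3: CDB Add1=8; issue ADD r2<-Add1  regs: r0:5,r1:Mul1,r2:Add1,r3:5
  c4: issue SUB r1<-Add2  regs: r0:5,r1:Add2,r2:Add1,r3:5
  c5: CDB Add1=8; issue SUB r1<-Add1  regs: r0:5,r1:Add1,r2:8,r3:5
  c6: CDB Mul1=15; issue ADD r3<-Add3  regs: r0:5,r1:Add1,r2:8,r3:Add3
  c7: CDB Add1=0; issue SUB r2<-Add1  regs: r0:5,r1:0,r2:Add1,r3:Add3
  c8: CDB Add2=10; issue MUL r3<-Mul1  regs: r0:5,r1:0,r2:Add1,r3:Mul1
  c9: CDB Add3=13; issue MUL r3<-Mul2  regs: r0:5,r1:0,r2:Add1,r3:Mul2
  c10: -  regs: r0:5,r1:0,r2:Add1,r3:Mul2

STATUS = TAG Mul2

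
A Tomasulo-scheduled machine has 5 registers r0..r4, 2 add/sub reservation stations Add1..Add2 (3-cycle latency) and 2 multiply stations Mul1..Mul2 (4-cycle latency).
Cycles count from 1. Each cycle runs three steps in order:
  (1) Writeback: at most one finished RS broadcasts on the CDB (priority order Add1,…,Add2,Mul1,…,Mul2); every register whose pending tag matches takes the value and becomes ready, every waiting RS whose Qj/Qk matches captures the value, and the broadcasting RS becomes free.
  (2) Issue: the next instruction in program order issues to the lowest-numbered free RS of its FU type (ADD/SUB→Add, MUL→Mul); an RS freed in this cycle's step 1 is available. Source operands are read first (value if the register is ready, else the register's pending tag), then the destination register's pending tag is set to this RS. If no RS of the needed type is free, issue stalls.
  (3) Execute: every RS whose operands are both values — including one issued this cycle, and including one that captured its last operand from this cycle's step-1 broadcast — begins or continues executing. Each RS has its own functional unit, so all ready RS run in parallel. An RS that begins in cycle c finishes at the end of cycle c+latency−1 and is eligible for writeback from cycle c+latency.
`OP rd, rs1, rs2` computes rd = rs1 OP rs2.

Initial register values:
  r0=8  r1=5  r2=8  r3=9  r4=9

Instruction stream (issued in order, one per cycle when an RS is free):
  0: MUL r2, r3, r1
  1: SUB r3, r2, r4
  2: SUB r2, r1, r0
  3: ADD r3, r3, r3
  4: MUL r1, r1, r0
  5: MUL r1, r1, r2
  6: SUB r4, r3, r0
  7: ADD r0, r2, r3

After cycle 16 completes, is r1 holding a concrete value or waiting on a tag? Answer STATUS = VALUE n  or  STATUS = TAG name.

cycle 1: issue MUL r2<-Mul1 // r0:8,r1:5,r2:Mul1,r3:9,r4:9
cycle 2: issue SUB r3<-Add1 // r0:8,r1:5,r2:Mul1,r3:Add1,r4:9
cycle 3: issue SUB r2<-Add2 // r0:8,r1:5,r2:Add2,r3:Add1,r4:9
cycle 4: stall // r0:8,r1:5,r2:Add2,r3:Add1,r4:9
cycle 5: CDB Mul1=45; stall // r0:8,r1:5,r2:Add2,r3:Add1,r4:9
cycle 6: CDB Add2=-3; issue ADD r3<-Add2 // r0:8,r1:5,r2:-3,r3:Add2,r4:9
cycle 7: issue MUL r1<-Mul1 // r0:8,r1:Mul1,r2:-3,r3:Add2,r4:9
cycle 8: CDB Add1=36; issue MUL r1<-Mul2 // r0:8,r1:Mul2,r2:-3,r3:Add2,r4:9
cycle 9: issue SUB r4<-Add1 // r0:8,r1:Mul2,r2:-3,r3:Add2,r4:Add1
cycle 10: stall // r0:8,r1:Mul2,r2:-3,r3:Add2,r4:Add1
cycle 11: CDB Add2=72; issue ADD r0<-Add2 // r0:Add2,r1:Mul2,r2:-3,r3:72,r4:Add1
cycle 12: CDB Mul1=40 // r0:Add2,r1:Mul2,r2:-3,r3:72,r4:Add1
cycle 13: - // r0:Add2,r1:Mul2,r2:-3,r3:72,r4:Add1
cycle 14: CDB Add1=64 // r0:Add2,r1:Mul2,r2:-3,r3:72,r4:64
cycle 15: CDB Add2=69 // r0:69,r1:Mul2,r2:-3,r3:72,r4:64
cycle 16: CDB Mul2=-120 // r0:69,r1:-120,r2:-3,r3:72,r4:64

STATUS = VALUE -120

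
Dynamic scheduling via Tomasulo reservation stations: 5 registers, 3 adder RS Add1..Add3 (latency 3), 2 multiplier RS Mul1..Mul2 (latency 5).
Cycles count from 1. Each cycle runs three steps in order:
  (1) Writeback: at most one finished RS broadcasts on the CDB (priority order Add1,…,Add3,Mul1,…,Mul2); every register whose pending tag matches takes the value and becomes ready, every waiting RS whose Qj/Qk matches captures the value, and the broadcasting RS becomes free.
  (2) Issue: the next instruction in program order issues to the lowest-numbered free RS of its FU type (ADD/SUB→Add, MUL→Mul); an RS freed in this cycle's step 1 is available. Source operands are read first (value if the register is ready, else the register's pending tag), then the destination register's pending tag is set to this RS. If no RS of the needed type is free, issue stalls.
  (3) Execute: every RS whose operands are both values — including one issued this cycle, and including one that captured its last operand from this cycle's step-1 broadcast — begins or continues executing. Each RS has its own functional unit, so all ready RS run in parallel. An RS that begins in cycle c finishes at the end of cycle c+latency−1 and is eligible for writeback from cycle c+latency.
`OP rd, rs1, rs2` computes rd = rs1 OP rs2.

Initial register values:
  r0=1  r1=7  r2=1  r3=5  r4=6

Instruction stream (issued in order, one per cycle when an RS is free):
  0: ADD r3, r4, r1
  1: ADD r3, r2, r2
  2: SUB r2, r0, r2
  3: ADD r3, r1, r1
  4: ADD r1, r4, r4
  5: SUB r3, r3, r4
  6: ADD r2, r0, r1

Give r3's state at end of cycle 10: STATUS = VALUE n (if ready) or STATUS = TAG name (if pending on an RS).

STATUS = VALUE 8

c1: issue ADD r3<-Add1 | r0:1,r1:7,r2:1,r3:Add1,r4:6
c2: issue ADD r3<-Add2 | r0:1,r1:7,r2:1,r3:Add2,r4:6
c3: issue SUB r2<-Add3 | r0:1,r1:7,r2:Add3,r3:Add2,r4:6
c4: CDB Add1=13; issue ADD r3<-Add1 | r0:1,r1:7,r2:Add3,r3:Add1,r4:6
c5: CDB Add2=2; issue ADD r1<-Add2 | r0:1,r1:Add2,r2:Add3,r3:Add1,r4:6
c6: CDB Add3=0; issue SUB r3<-Add3 | r0:1,r1:Add2,r2:0,r3:Add3,r4:6
c7: CDB Add1=14; issue ADD r2<-Add1 | r0:1,r1:Add2,r2:Add1,r3:Add3,r4:6
c8: CDB Add2=12 | r0:1,r1:12,r2:Add1,r3:Add3,r4:6
c9: - | r0:1,r1:12,r2:Add1,r3:Add3,r4:6
c10: CDB Add3=8 | r0:1,r1:12,r2:Add1,r3:8,r4:6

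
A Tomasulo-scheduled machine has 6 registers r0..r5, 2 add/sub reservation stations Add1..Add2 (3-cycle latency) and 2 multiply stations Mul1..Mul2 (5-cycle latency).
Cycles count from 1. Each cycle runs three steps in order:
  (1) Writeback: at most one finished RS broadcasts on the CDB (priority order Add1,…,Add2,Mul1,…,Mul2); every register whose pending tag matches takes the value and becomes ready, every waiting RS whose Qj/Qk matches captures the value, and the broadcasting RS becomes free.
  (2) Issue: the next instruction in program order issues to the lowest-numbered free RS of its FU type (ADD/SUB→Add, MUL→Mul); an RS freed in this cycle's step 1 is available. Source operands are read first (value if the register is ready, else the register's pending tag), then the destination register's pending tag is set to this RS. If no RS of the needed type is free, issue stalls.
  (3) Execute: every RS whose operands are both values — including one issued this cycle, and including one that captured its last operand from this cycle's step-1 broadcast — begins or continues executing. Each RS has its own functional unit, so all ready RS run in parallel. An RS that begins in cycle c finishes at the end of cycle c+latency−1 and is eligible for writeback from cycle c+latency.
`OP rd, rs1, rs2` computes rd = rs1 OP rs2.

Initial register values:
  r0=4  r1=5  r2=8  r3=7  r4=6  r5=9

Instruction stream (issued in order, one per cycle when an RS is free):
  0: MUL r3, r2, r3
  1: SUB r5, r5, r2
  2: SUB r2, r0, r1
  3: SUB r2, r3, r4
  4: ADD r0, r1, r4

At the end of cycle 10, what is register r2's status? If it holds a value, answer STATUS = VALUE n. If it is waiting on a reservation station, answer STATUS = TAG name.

STATUS = VALUE 50

  c1: issue MUL r3<-Mul1  regs: r0:4,r1:5,r2:8,r3:Mul1,r4:6,r5:9
  c2: issue SUB r5<-Add1  regs: r0:4,r1:5,r2:8,r3:Mul1,r4:6,r5:Add1
  c3: issue SUB r2<-Add2  regs: r0:4,r1:5,r2:Add2,r3:Mul1,r4:6,r5:Add1
  c4: stall  regs: r0:4,r1:5,r2:Add2,r3:Mul1,r4:6,r5:Add1
  c5: CDB Add1=1; issue SUB r2<-Add1  regs: r0:4,r1:5,r2:Add1,r3:Mul1,r4:6,r5:1
  c6: CDB Add2=-1; issue ADD r0<-Add2  regs: r0:Add2,r1:5,r2:Add1,r3:Mul1,r4:6,r5:1
  c7: CDB Mul1=56  regs: r0:Add2,r1:5,r2:Add1,r3:56,r4:6,r5:1
  c8: -  regs: r0:Add2,r1:5,r2:Add1,r3:56,r4:6,r5:1
  c9: CDB Add2=11  regs: r0:11,r1:5,r2:Add1,r3:56,r4:6,r5:1
  c10: CDB Add1=50  regs: r0:11,r1:5,r2:50,r3:56,r4:6,r5:1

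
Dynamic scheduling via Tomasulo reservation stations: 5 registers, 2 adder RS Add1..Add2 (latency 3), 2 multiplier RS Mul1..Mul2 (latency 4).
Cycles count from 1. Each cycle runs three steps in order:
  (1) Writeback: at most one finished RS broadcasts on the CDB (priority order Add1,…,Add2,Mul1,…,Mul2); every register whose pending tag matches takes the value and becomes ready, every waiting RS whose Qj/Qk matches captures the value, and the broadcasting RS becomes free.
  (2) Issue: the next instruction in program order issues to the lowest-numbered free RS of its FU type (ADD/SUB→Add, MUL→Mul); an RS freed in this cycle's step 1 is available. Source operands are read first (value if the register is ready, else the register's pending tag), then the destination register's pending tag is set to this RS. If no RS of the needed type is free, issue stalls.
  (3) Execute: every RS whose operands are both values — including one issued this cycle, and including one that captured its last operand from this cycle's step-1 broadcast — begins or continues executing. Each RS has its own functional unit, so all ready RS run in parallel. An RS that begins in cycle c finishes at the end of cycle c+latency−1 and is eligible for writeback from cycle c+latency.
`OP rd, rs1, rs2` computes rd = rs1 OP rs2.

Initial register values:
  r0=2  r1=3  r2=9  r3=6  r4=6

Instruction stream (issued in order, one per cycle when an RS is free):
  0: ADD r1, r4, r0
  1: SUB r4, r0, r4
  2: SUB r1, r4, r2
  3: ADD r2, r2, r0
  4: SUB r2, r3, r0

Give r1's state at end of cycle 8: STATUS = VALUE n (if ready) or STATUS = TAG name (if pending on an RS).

STATUS = VALUE -13

c1: issue ADD r1<-Add1 | r0:2,r1:Add1,r2:9,r3:6,r4:6
c2: issue SUB r4<-Add2 | r0:2,r1:Add1,r2:9,r3:6,r4:Add2
c3: stall | r0:2,r1:Add1,r2:9,r3:6,r4:Add2
c4: CDB Add1=8; issue SUB r1<-Add1 | r0:2,r1:Add1,r2:9,r3:6,r4:Add2
c5: CDB Add2=-4; issue ADD r2<-Add2 | r0:2,r1:Add1,r2:Add2,r3:6,r4:-4
c6: stall | r0:2,r1:Add1,r2:Add2,r3:6,r4:-4
c7: stall | r0:2,r1:Add1,r2:Add2,r3:6,r4:-4
c8: CDB Add1=-13; issue SUB r2<-Add1 | r0:2,r1:-13,r2:Add1,r3:6,r4:-4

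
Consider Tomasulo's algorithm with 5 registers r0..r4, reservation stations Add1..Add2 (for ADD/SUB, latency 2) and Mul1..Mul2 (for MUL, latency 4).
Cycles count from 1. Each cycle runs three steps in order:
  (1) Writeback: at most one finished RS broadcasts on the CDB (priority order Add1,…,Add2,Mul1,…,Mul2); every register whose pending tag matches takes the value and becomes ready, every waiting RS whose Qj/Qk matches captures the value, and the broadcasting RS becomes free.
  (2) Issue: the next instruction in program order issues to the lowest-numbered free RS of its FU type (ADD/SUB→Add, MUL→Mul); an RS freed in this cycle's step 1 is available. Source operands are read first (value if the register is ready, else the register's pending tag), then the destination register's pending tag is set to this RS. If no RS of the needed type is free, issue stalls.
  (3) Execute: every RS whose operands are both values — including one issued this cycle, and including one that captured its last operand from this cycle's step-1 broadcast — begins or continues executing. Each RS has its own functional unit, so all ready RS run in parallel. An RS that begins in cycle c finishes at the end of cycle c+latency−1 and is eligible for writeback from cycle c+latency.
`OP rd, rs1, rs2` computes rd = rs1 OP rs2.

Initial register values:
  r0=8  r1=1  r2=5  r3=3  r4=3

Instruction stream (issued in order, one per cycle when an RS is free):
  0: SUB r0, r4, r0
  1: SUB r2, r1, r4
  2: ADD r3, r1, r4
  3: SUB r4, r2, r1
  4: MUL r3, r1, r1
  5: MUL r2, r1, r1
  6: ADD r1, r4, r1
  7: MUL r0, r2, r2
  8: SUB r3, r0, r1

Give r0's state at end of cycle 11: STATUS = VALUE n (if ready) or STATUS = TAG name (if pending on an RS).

STATUS = TAG Mul1

  c1: issue SUB r0<-Add1  regs: r0:Add1,r1:1,r2:5,r3:3,r4:3
  c2: issue SUB r2<-Add2  regs: r0:Add1,r1:1,r2:Add2,r3:3,r4:3
  c3: CDB Add1=-5; issue ADD r3<-Add1  regs: r0:-5,r1:1,r2:Add2,r3:Add1,r4:3
  c4: CDB Add2=-2; issue SUB r4<-Add2  regs: r0:-5,r1:1,r2:-2,r3:Add1,r4:Add2
  c5: CDB Add1=4; issue MUL r3<-Mul1  regs: r0:-5,r1:1,r2:-2,r3:Mul1,r4:Add2
  c6: CDB Add2=-3; issue MUL r2<-Mul2  regs: r0:-5,r1:1,r2:Mul2,r3:Mul1,r4:-3
  c7: issue ADD r1<-Add1  regs: r0:-5,r1:Add1,r2:Mul2,r3:Mul1,r4:-3
  c8: stall  regs: r0:-5,r1:Add1,r2:Mul2,r3:Mul1,r4:-3
  c9: CDB Add1=-2; stall  regs: r0:-5,r1:-2,r2:Mul2,r3:Mul1,r4:-3
  c10: CDB Mul1=1; issue MUL r0<-Mul1  regs: r0:Mul1,r1:-2,r2:Mul2,r3:1,r4:-3
  c11: CDB Mul2=1; issue SUB r3<-Add1  regs: r0:Mul1,r1:-2,r2:1,r3:Add1,r4:-3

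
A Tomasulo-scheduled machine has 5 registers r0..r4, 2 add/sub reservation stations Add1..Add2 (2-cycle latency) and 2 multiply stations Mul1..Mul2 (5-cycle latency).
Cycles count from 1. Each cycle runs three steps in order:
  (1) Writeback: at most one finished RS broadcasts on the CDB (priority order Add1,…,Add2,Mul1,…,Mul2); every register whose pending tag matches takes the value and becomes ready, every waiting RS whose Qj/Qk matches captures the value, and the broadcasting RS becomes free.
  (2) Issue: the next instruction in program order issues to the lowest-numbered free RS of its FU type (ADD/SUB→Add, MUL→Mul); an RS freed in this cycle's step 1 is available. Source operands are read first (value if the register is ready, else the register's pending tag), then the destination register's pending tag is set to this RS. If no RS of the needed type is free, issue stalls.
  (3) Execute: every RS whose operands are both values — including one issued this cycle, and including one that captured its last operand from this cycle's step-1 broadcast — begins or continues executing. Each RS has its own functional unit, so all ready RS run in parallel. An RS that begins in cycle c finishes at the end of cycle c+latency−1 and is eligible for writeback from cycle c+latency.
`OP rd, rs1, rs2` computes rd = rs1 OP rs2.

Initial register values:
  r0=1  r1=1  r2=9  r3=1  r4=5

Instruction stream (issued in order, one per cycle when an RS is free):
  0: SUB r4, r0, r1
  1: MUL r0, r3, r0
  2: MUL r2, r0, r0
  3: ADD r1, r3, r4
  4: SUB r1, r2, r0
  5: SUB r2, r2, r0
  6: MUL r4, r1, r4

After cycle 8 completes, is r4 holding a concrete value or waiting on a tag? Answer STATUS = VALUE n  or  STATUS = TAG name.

STATUS = TAG Mul1

c1: issue SUB r4<-Add1 | r0:1,r1:1,r2:9,r3:1,r4:Add1
c2: issue MUL r0<-Mul1 | r0:Mul1,r1:1,r2:9,r3:1,r4:Add1
c3: CDB Add1=0; issue MUL r2<-Mul2 | r0:Mul1,r1:1,r2:Mul2,r3:1,r4:0
c4: issue ADD r1<-Add1 | r0:Mul1,r1:Add1,r2:Mul2,r3:1,r4:0
c5: issue SUB r1<-Add2 | r0:Mul1,r1:Add2,r2:Mul2,r3:1,r4:0
c6: CDB Add1=1; issue SUB r2<-Add1 | r0:Mul1,r1:Add2,r2:Add1,r3:1,r4:0
c7: CDB Mul1=1; issue MUL r4<-Mul1 | r0:1,r1:Add2,r2:Add1,r3:1,r4:Mul1
c8: - | r0:1,r1:Add2,r2:Add1,r3:1,r4:Mul1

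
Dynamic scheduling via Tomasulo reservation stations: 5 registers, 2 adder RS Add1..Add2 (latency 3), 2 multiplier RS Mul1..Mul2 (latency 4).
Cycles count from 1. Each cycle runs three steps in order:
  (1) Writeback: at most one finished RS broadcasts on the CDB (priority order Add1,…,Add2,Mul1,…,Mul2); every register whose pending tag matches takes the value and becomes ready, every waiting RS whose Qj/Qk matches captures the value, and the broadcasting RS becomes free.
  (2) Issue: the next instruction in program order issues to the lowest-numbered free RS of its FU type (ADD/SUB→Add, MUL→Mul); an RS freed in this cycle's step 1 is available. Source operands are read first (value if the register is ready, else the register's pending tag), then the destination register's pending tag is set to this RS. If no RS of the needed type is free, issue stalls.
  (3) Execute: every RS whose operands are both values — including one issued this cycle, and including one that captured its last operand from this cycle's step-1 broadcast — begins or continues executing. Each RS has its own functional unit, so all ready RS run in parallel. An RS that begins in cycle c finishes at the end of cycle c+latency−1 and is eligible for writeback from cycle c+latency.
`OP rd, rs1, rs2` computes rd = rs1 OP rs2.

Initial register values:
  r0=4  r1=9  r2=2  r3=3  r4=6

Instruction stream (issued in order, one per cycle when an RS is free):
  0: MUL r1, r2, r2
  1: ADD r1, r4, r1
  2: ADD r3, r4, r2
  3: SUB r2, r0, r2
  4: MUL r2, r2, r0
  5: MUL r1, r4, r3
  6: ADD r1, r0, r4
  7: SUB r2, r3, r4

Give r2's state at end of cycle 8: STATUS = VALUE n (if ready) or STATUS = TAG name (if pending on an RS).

STATUS = TAG Mul1

cycle 1: issue MUL r1<-Mul1 // r0:4,r1:Mul1,r2:2,r3:3,r4:6
cycle 2: issue ADD r1<-Add1 // r0:4,r1:Add1,r2:2,r3:3,r4:6
cycle 3: issue ADD r3<-Add2 // r0:4,r1:Add1,r2:2,r3:Add2,r4:6
cycle 4: stall // r0:4,r1:Add1,r2:2,r3:Add2,r4:6
cycle 5: CDB Mul1=4; stall // r0:4,r1:Add1,r2:2,r3:Add2,r4:6
cycle 6: CDB Add2=8; issue SUB r2<-Add2 // r0:4,r1:Add1,r2:Add2,r3:8,r4:6
cycle 7: issue MUL r2<-Mul1 // r0:4,r1:Add1,r2:Mul1,r3:8,r4:6
cycle 8: CDB Add1=10; issue MUL r1<-Mul2 // r0:4,r1:Mul2,r2:Mul1,r3:8,r4:6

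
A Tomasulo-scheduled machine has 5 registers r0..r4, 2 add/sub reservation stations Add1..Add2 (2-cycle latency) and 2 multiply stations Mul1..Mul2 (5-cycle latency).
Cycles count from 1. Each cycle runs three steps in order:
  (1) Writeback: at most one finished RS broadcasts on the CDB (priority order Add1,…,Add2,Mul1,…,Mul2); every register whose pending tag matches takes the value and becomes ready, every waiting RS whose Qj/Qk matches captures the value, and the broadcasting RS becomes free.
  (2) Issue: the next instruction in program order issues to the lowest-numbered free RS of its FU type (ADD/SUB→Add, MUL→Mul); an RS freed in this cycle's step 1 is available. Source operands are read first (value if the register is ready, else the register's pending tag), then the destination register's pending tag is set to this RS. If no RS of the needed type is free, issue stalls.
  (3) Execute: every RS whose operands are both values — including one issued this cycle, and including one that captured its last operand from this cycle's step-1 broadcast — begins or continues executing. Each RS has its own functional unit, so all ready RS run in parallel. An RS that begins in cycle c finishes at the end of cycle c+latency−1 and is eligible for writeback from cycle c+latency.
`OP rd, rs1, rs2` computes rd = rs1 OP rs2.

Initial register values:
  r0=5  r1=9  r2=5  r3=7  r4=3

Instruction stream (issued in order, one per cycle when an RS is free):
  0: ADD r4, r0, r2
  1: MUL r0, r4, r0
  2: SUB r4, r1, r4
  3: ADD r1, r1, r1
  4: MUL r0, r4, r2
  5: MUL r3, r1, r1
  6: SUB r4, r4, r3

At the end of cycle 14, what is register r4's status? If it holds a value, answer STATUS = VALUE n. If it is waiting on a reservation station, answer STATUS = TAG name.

cycle 1: issue ADD r4<-Add1 // r0:5,r1:9,r2:5,r3:7,r4:Add1
cycle 2: issue MUL r0<-Mul1 // r0:Mul1,r1:9,r2:5,r3:7,r4:Add1
cycle 3: CDB Add1=10; issue SUB r4<-Add1 // r0:Mul1,r1:9,r2:5,r3:7,r4:Add1
cycle 4: issue ADD r1<-Add2 // r0:Mul1,r1:Add2,r2:5,r3:7,r4:Add1
cycle 5: CDB Add1=-1; issue MUL r0<-Mul2 // r0:Mul2,r1:Add2,r2:5,r3:7,r4:-1
cycle 6: CDB Add2=18; stall // r0:Mul2,r1:18,r2:5,r3:7,r4:-1
cycle 7: stall // r0:Mul2,r1:18,r2:5,r3:7,r4:-1
cycle 8: CDB Mul1=50; issue MUL r3<-Mul1 // r0:Mul2,r1:18,r2:5,r3:Mul1,r4:-1
cycle 9: issue SUB r4<-Add1 // r0:Mul2,r1:18,r2:5,r3:Mul1,r4:Add1
cycle 10: CDB Mul2=-5 // r0:-5,r1:18,r2:5,r3:Mul1,r4:Add1
cycle 11: - // r0:-5,r1:18,r2:5,r3:Mul1,r4:Add1
cycle 12: - // r0:-5,r1:18,r2:5,r3:Mul1,r4:Add1
cycle 13: CDB Mul1=324 // r0:-5,r1:18,r2:5,r3:324,r4:Add1
cycle 14: - // r0:-5,r1:18,r2:5,r3:324,r4:Add1

STATUS = TAG Add1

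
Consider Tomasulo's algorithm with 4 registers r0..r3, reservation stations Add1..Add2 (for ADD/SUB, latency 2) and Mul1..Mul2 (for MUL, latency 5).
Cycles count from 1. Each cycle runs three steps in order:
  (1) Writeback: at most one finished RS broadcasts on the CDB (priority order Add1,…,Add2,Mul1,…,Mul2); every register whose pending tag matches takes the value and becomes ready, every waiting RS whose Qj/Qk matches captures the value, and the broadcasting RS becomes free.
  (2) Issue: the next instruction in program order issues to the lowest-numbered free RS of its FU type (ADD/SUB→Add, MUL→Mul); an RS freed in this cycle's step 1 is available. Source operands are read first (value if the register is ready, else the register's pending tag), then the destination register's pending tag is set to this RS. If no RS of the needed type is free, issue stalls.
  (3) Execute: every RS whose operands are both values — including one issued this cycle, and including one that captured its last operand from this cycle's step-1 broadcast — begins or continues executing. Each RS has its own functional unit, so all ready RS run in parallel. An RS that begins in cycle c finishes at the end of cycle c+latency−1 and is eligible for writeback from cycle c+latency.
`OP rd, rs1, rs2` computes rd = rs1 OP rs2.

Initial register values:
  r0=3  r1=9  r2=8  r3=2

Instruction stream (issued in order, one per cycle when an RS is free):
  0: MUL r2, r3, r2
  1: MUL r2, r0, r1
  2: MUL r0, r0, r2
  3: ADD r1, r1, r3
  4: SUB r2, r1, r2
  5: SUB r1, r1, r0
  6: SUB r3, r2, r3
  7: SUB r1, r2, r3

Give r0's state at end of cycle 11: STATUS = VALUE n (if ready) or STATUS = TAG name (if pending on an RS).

cycle 1: issue MUL r2<-Mul1 // r0:3,r1:9,r2:Mul1,r3:2
cycle 2: issue MUL r2<-Mul2 // r0:3,r1:9,r2:Mul2,r3:2
cycle 3: stall // r0:3,r1:9,r2:Mul2,r3:2
cycle 4: stall // r0:3,r1:9,r2:Mul2,r3:2
cycle 5: stall // r0:3,r1:9,r2:Mul2,r3:2
cycle 6: CDB Mul1=16; issue MUL r0<-Mul1 // r0:Mul1,r1:9,r2:Mul2,r3:2
cycle 7: CDB Mul2=27; issue ADD r1<-Add1 // r0:Mul1,r1:Add1,r2:27,r3:2
cycle 8: issue SUB r2<-Add2 // r0:Mul1,r1:Add1,r2:Add2,r3:2
cycle 9: CDB Add1=11; issue SUB r1<-Add1 // r0:Mul1,r1:Add1,r2:Add2,r3:2
cycle 10: stall // r0:Mul1,r1:Add1,r2:Add2,r3:2
cycle 11: CDB Add2=-16; issue SUB r3<-Add2 // r0:Mul1,r1:Add1,r2:-16,r3:Add2

STATUS = TAG Mul1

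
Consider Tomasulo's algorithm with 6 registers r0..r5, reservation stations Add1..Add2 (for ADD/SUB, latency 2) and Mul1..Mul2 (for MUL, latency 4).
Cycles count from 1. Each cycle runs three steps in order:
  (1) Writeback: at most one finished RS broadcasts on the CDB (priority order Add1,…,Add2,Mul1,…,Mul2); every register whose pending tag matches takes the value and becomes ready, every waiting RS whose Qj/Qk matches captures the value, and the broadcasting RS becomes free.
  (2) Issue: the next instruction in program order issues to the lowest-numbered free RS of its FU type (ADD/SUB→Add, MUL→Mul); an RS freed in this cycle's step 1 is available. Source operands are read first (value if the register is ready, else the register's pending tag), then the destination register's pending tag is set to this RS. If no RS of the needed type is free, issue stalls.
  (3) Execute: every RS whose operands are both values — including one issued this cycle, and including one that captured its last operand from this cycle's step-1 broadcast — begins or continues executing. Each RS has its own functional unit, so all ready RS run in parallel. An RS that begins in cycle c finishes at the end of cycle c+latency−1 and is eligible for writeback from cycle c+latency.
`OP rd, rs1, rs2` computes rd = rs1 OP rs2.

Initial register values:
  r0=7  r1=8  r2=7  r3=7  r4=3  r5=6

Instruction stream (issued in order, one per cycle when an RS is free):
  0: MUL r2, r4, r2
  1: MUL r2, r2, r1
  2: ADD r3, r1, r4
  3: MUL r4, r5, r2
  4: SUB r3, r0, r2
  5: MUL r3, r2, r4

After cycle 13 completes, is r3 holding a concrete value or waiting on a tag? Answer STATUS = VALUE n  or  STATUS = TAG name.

STATUS = TAG Mul2

cycle 1: issue MUL r2<-Mul1 // r0:7,r1:8,r2:Mul1,r3:7,r4:3,r5:6
cycle 2: issue MUL r2<-Mul2 // r0:7,r1:8,r2:Mul2,r3:7,r4:3,r5:6
cycle 3: issue ADD r3<-Add1 // r0:7,r1:8,r2:Mul2,r3:Add1,r4:3,r5:6
cycle 4: stall // r0:7,r1:8,r2:Mul2,r3:Add1,r4:3,r5:6
cycle 5: CDB Add1=11; stall // r0:7,r1:8,r2:Mul2,r3:11,r4:3,r5:6
cycle 6: CDB Mul1=21; issue MUL r4<-Mul1 // r0:7,r1:8,r2:Mul2,r3:11,r4:Mul1,r5:6
cycle 7: issue SUB r3<-Add1 // r0:7,r1:8,r2:Mul2,r3:Add1,r4:Mul1,r5:6
cycle 8: stall // r0:7,r1:8,r2:Mul2,r3:Add1,r4:Mul1,r5:6
cycle 9: stall // r0:7,r1:8,r2:Mul2,r3:Add1,r4:Mul1,r5:6
cycle 10: CDB Mul2=168; issue MUL r3<-Mul2 // r0:7,r1:8,r2:168,r3:Mul2,r4:Mul1,r5:6
cycle 11: - // r0:7,r1:8,r2:168,r3:Mul2,r4:Mul1,r5:6
cycle 12: CDB Add1=-161 // r0:7,r1:8,r2:168,r3:Mul2,r4:Mul1,r5:6
cycle 13: - // r0:7,r1:8,r2:168,r3:Mul2,r4:Mul1,r5:6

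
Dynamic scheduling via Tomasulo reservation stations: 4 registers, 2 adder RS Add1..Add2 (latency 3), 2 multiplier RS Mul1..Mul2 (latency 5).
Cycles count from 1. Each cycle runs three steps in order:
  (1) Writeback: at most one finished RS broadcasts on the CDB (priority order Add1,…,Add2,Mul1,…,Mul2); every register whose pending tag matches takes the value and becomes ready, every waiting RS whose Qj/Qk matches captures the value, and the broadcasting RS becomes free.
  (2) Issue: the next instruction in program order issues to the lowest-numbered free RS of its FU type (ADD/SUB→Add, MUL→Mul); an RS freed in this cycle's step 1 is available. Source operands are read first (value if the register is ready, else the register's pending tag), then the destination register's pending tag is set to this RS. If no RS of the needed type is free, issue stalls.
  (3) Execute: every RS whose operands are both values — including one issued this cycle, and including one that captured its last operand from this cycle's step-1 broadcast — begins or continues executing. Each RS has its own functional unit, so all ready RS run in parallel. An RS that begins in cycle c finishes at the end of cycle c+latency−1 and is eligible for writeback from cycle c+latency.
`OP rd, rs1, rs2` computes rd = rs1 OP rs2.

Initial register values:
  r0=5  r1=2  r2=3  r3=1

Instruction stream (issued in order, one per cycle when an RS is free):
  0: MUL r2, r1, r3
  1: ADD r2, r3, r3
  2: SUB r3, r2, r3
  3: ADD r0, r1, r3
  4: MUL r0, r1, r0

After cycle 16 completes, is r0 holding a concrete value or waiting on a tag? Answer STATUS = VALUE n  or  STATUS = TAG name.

STATUS = VALUE 6

  c1: issue MUL r2<-Mul1  regs: r0:5,r1:2,r2:Mul1,r3:1
  c2: issue ADD r2<-Add1  regs: r0:5,r1:2,r2:Add1,r3:1
  c3: issue SUB r3<-Add2  regs: r0:5,r1:2,r2:Add1,r3:Add2
  c4: stall  regs: r0:5,r1:2,r2:Add1,r3:Add2
  c5: CDB Add1=2; issue ADD r0<-Add1  regs: r0:Add1,r1:2,r2:2,r3:Add2
  c6: CDB Mul1=2; issue MUL r0<-Mul1  regs: r0:Mul1,r1:2,r2:2,r3:Add2
  c7: -  regs: r0:Mul1,r1:2,r2:2,r3:Add2
  c8: CDB Add2=1  regs: r0:Mul1,r1:2,r2:2,r3:1
  c9: -  regs: r0:Mul1,r1:2,r2:2,r3:1
  c10: -  regs: r0:Mul1,r1:2,r2:2,r3:1
  c11: CDB Add1=3  regs: r0:Mul1,r1:2,r2:2,r3:1
  c12: -  regs: r0:Mul1,r1:2,r2:2,r3:1
  c13: -  regs: r0:Mul1,r1:2,r2:2,r3:1
  c14: -  regs: r0:Mul1,r1:2,r2:2,r3:1
  c15: -  regs: r0:Mul1,r1:2,r2:2,r3:1
  c16: CDB Mul1=6  regs: r0:6,r1:2,r2:2,r3:1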